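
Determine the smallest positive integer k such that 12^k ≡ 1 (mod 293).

292

By Lagrange's theorem, ord_293(12) divides φ(293) = 293 − 1 = 292 = 2^2 · 73.
Divisors of 292: 1, 2, 4, 73, 146, 292.
Test each divisor d:
12^1 ≡ 12 (mod 293)
12^2 ≡ 144 (mod 293)
12^4 ≡ 226 (mod 293)
12^73 ≡ 155 (mod 293)
12^146 ≡ 292 (mod 293)
12^292 ≡ 1 (mod 293) ✓
So ord_293(12) = 292.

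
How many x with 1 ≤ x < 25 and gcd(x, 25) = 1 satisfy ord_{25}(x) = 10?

4

φ(25) = φ(5^2) = 5·(5−1) = 20 = 2^2 · 5.
In a cyclic group of order 20, there are φ(d) elements of order d for each divisor d of 20, and zero for non-divisors.
10 = 2 · 5 divides 20, and φ(10) = 4.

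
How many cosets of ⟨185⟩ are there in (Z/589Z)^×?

The order of 185 must divide φ(589) = φ(19·31) = (19−1)·(31−1) = 18·30 = 540 = 2^2 · 3^3 · 5.
Divisors of 540: 1, 2, 3, 4, 5, 6, 9, 10, 12, 15, 18, 20, 27, 30, 36, 45, 54, 60, 90, 108, 135, 180, 270, 540.
Evaluate successive powers at the divisors of 540:
185^1 ≡ 185
185^2 ≡ 63
185^3 ≡ 464
185^4 ≡ 435
185^5 ≡ 371
185^6 ≡ 311
185^9 ≡ 588
185^10 ≡ 404
185^12 ≡ 125
185^15 ≡ 278
185^18 ≡ 1
So ord_589(185) = 18, hence |⟨185⟩| = 18.
The index is φ(589) / ord(185) = 540 / 18 = 30.

30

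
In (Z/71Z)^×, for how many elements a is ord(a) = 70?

24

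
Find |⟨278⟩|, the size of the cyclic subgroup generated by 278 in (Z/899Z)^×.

4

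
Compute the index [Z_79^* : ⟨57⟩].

3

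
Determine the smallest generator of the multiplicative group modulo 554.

5

φ(554) = φ(2)·φ(277) = 1·276 = 276 = 2^2 · 3 · 23.
g is a primitive root iff g^(276/q) ≢ 1 (mod 554) for each prime q ∈ {2, 3, 23}.
g = 2: gcd(2, 554) = 2 > 1, not a unit — skip.
g = 3: 3^138 ≡ 1 — hits 1, so not a primitive root.
g = 4: gcd(4, 554) = 2 > 1, not a unit — skip.
g = 5: 5^138 ≡ 553; 5^92 ≡ 393; 5^12 ≡ 27 — none is 1, so 5 is a primitive root.
Hence the least primitive root of 554 is 5.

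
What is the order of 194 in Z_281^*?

280

By Lagrange's theorem, ord_281(194) divides φ(281) = 281 − 1 = 280 = 2^3 · 5 · 7.
Divisors of 280: 1, 2, 4, 5, 7, 8, 10, 14, 20, 28, 35, 40, 56, 70, 140, 280.
Test each divisor d:
194^1 ≡ 194 (mod 281)
194^2 ≡ 263 (mod 281)
194^4 ≡ 43 (mod 281)
194^5 ≡ 193 (mod 281)
194^7 ≡ 179 (mod 281)
194^8 ≡ 163 (mod 281)
194^10 ≡ 157 (mod 281)
194^14 ≡ 7 (mod 281)
194^20 ≡ 202 (mod 281)
194^28 ≡ 49 (mod 281)
194^35 ≡ 60 (mod 281)
194^40 ≡ 59 (mod 281)
194^56 ≡ 153 (mod 281)
194^70 ≡ 228 (mod 281)
194^140 ≡ 280 (mod 281)
194^280 ≡ 1 (mod 281) ✓
So ord_281(194) = 280.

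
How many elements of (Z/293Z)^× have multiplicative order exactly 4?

φ(293) = 293 − 1 = 292 = 2^2 · 73.
In a cyclic group of order 292, there are φ(d) elements of order d for each divisor d of 292, and zero for non-divisors.
4 = 2^2 divides 292, and φ(4) = 2.

2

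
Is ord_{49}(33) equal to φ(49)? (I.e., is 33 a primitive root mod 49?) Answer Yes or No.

φ(49) = φ(7^2) = 7·(7−1) = 42 = 2 · 3 · 7.
33 is a primitive root mod 49 iff 33^(φ(49)/q) ≢ 1 for every prime q | φ(49), i.e. q ∈ {2, 3, 7}.
33^21 ≡ 48 (mod 49)  [q = 2: ≢ 1 ✓]
33^14 ≡ 18 (mod 49)  [q = 3: ≢ 1 ✓]
33^6 ≡ 8 (mod 49)  [q = 7: ≢ 1 ✓]
None equal 1, so ord_49(33) = 42: 33 is a primitive root.

Yes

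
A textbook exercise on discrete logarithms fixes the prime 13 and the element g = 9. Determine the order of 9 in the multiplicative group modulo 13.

3

The order of 9 must divide φ(13) = 13 − 1 = 12 = 2^2 · 3.
Divisors of 12: 1, 2, 3, 4, 6, 12.
Compute 9^d (mod 13) for the divisors d until we hit 1:
9^1 ≡ 9 (mod 13)
9^2 ≡ 3 (mod 13)
9^3 ≡ 1 (mod 13) ✓
Therefore the multiplicative order of 9 modulo 13 is 3.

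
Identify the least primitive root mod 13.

2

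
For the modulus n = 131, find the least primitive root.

φ(131) = 131 − 1 = 130 = 2 · 5 · 13.
Test candidates g = 2, 3, … against the prime factors q ∈ {2, 5, 13} of φ(131): g is a generator iff g^(130/q) ≢ 1 for every such q.
g = 2: 2^65 ≡ 130; 2^26 ≡ 53; 2^10 ≡ 107 — none is 1, so 2 is a primitive root.
Hence the least primitive root of 131 is 2.

2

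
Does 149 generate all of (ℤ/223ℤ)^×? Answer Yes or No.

Yes

φ(223) = 223 − 1 = 222 = 2 · 3 · 37.
149 is a primitive root mod 223 iff 149^(φ(223)/q) ≢ 1 for every prime q | φ(223), i.e. q ∈ {2, 3, 37}.
149^111 ≡ 222 (mod 223)  [q = 2: ≢ 1 ✓]
149^74 ≡ 39 (mod 223)  [q = 3: ≢ 1 ✓]
149^6 ≡ 197 (mod 223)  [q = 37: ≢ 1 ✓]
Every test exponent gives a nontrivial residue, hence 149 generates the full group.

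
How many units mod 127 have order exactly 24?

φ(127) = 127 − 1 = 126 = 2 · 3^2 · 7.
Since (Z/127Z)^× is cyclic of order 126, the number of elements of order d is φ(d) when d | 126 and 0 otherwise.
24 does not divide 126, so no element of (Z/127Z)^× has order 24.

0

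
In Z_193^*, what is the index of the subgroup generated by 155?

1

The order of 155 must divide φ(193) = 193 − 1 = 192 = 2^6 · 3.
Divisors of 192: 1, 2, 3, 4, 6, 8, 12, 16, 24, 32, 48, 64, 96, 192.
Test each divisor d:
155^1 ≡ 155 (mod 193)
155^2 ≡ 93 (mod 193)
155^3 ≡ 133 (mod 193)
155^4 ≡ 157 (mod 193)
155^6 ≡ 126 (mod 193)
155^8 ≡ 138 (mod 193)
155^12 ≡ 50 (mod 193)
155^16 ≡ 130 (mod 193)
155^24 ≡ 184 (mod 193)
155^32 ≡ 109 (mod 193)
155^48 ≡ 81 (mod 193)
155^64 ≡ 108 (mod 193)
155^96 ≡ 192 (mod 193)
155^192 ≡ 1 (mod 193) ✓
The order of 155 is 192, so the subgroup it generates has 192 elements.
The index is φ(193) / ord(155) = 192 / 192 = 1.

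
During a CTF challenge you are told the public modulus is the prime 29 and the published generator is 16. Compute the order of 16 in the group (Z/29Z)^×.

7

ord(16) | φ(29) = 29 − 1 = 28 = 2^2 · 7.
Divisors of 28: 1, 2, 4, 7, 14, 28.
Test each divisor d:
16^1 ≡ 16
16^2 ≡ 24
16^4 ≡ 25
16^7 ≡ 1
Hence ord(16) = 7.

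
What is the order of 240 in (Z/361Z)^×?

114

Since 240 ∈ (Z/361Z)^×, its order divides φ(361) = φ(19^2) = 19·(19−1) = 342 = 2 · 3^2 · 19.
Divisors of 342: 1, 2, 3, 6, 9, 18, 19, 38, 57, 114, 171, 342.
Compute 240^d (mod 361) for the divisors d until we hit 1:
240^1 ≡ 240 (mod 361)
240^2 ≡ 201 (mod 361)
240^3 ≡ 227 (mod 361)
240^6 ≡ 267 (mod 361)
240^9 ≡ 322 (mod 361)
240^18 ≡ 77 (mod 361)
240^19 ≡ 69 (mod 361)
240^38 ≡ 68 (mod 361)
240^57 ≡ 360 (mod 361)
240^114 ≡ 1 (mod 361) ✓
So ord_361(240) = 114.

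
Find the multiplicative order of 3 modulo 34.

16

ord(3) | φ(34) = φ(2)·φ(17) = 1·16 = 16 = 2^4.
Divisors of 16: 1, 2, 4, 8, 16.
Check 3^d mod 34 for each divisor in increasing order:
3^1 ≡ 3 (mod 34)
3^2 ≡ 9 (mod 34)
3^4 ≡ 13 (mod 34)
3^8 ≡ 33 (mod 34)
3^16 ≡ 1 (mod 34) ✓
Therefore the multiplicative order of 3 modulo 34 is 16.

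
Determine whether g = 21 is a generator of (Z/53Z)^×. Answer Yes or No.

Yes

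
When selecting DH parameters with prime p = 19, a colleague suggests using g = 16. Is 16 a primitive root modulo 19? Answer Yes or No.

No

φ(19) = 19 − 1 = 18 = 2 · 3^2.
16 is a primitive root mod 19 iff 16^(φ(19)/q) ≢ 1 for every prime q | φ(19), i.e. q ∈ {2, 3}.
16^9 ≡ 1 (mod 19)  [q = 2: ≡ 1 ✗]
16^6 ≡ 7 (mod 19)  [q = 3: ≢ 1 ✓]
16^9 ≡ 1 shows ord(16) | 9, strictly less than φ(19); not a primitive root.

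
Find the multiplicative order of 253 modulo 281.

28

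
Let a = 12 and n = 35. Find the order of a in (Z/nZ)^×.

12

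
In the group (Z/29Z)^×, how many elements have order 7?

φ(29) = 29 − 1 = 28 = 2^2 · 7.
(Z/29Z)^× is cyclic (|G| = 28); a cyclic group of order m has exactly φ(d) elements of each order d | m, and none otherwise.
7 | 28, and φ(7) = 7 − 1 = 6.

6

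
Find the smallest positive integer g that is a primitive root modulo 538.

φ(538) = φ(2)·φ(269) = 1·268 = 268 = 2^2 · 67.
Test candidates g = 2, 3, … against the prime factors q ∈ {2, 67} of φ(538): g is a generator iff g^(268/q) ≢ 1 for every such q.
g = 2: gcd(2, 538) = 2 > 1, not a unit — skip.
g = 3: 3^134 ≡ 537; 3^4 ≡ 81 — none is 1, so 3 is a primitive root.
So 3 is the smallest generator of (Z/538Z)^×.

3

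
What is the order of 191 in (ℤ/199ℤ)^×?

By Lagrange's theorem, ord_199(191) divides φ(199) = 199 − 1 = 198 = 2 · 3^2 · 11.
Divisors of 198: 1, 2, 3, 6, 9, 11, 18, 22, 33, 66, 99, 198.
Test each divisor d:
191^1 ≡ 191 (mod 199)
191^2 ≡ 64 (mod 199)
191^3 ≡ 85 (mod 199)
191^6 ≡ 61 (mod 199)
191^9 ≡ 11 (mod 199)
191^11 ≡ 107 (mod 199)
191^18 ≡ 121 (mod 199)
191^22 ≡ 106 (mod 199)
191^33 ≡ 198 (mod 199)
191^66 ≡ 1 (mod 199) ✓
The smallest such exponent is 66, so the order of 191 is 66.

66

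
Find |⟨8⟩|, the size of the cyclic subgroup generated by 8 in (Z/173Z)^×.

ord(8) | φ(173) = 173 − 1 = 172 = 2^2 · 43.
Divisors of 172: 1, 2, 4, 43, 86, 172.
Evaluate successive powers at the divisors of 172:
8^1 ≡ 8 (mod 173)
8^2 ≡ 64 (mod 173)
8^4 ≡ 117 (mod 173)
8^43 ≡ 93 (mod 173)
8^86 ≡ 172 (mod 173)
8^172 ≡ 1 (mod 173) ✓
Therefore the multiplicative order of 8 modulo 173 is 172.

172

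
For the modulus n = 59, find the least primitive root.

φ(59) = 59 − 1 = 58 = 2 · 29.
Test candidates g = 2, 3, … against the prime factors q ∈ {2, 29} of φ(59): g is a generator iff g^(58/q) ≢ 1 for every such q.
g = 2: 2^29 ≡ 58; 2^2 ≡ 4 — none is 1, so 2 is a primitive root.
Hence the least primitive root of 59 is 2.

2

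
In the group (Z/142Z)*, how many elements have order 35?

φ(142) = φ(2)·φ(71) = 1·70 = 70 = 2 · 5 · 7.
In a cyclic group of order 70, there are φ(d) elements of order d for each divisor d of 70, and zero for non-divisors.
35 = 5 · 7 divides 70, and φ(35) = 24.

24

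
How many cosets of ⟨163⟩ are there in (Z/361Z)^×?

6

By Lagrange's theorem, ord_361(163) divides φ(361) = φ(19^2) = 19·(19−1) = 342 = 2 · 3^2 · 19.
Divisors of 342: 1, 2, 3, 6, 9, 18, 19, 38, 57, 114, 171, 342.
Check 163^d mod 361 for each divisor in increasing order:
163^1 ≡ 163 (mod 361)
163^2 ≡ 216 (mod 361)
163^3 ≡ 191 (mod 361)
163^6 ≡ 20 (mod 361)
163^9 ≡ 210 (mod 361)
163^18 ≡ 58 (mod 361)
163^19 ≡ 68 (mod 361)
163^38 ≡ 292 (mod 361)
163^57 ≡ 1 (mod 361) ✓
Thus |⟨163⟩| = ord(163) = 57.
The index is φ(361) / ord(163) = 342 / 57 = 6.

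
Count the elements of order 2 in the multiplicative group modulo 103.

1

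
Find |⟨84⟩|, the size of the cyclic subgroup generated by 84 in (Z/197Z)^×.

By Lagrange's theorem, ord_197(84) divides φ(197) = 197 − 1 = 196 = 2^2 · 7^2.
Divisors of 196: 1, 2, 4, 7, 14, 28, 49, 98, 196.
Compute 84^d (mod 197) for the divisors d until we hit 1:
84^1 ≡ 84 (mod 197)
84^2 ≡ 161 (mod 197)
84^4 ≡ 114 (mod 197)
84^7 ≡ 14 (mod 197)
84^14 ≡ 196 (mod 197)
84^28 ≡ 1 (mod 197) ✓
So ord_197(84) = 28.

28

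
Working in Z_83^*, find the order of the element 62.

82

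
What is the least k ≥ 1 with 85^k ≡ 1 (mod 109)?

108

Since 85 ∈ (Z/109Z)^×, its order divides φ(109) = 109 − 1 = 108 = 2^2 · 3^3.
Divisors of 108: 1, 2, 3, 4, 6, 9, 12, 18, 27, 36, 54, 108.
Test each divisor d:
85^1 ≡ 85
85^2 ≡ 31
85^3 ≡ 19
85^4 ≡ 89
85^6 ≡ 34
85^9 ≡ 101
85^12 ≡ 66
85^18 ≡ 64
85^27 ≡ 33
85^36 ≡ 63
85^54 ≡ 108
85^108 ≡ 1
Hence ord(85) = 108.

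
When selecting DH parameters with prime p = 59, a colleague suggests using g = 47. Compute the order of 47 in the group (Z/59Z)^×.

58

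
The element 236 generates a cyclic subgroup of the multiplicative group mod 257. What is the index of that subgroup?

2

Since 236 ∈ (Z/257Z)^×, its order divides φ(257) = 257 − 1 = 256 = 2^8.
Divisors of 256: 1, 2, 4, 8, 16, 32, 64, 128, 256.
Check 236^d mod 257 for each divisor in increasing order:
236^1 ≡ 236 (mod 257)
236^2 ≡ 184 (mod 257)
236^4 ≡ 189 (mod 257)
236^8 ≡ 255 (mod 257)
236^16 ≡ 4 (mod 257)
236^32 ≡ 16 (mod 257)
236^64 ≡ 256 (mod 257)
236^128 ≡ 1 (mod 257) ✓
Thus |⟨236⟩| = ord(236) = 128.
The index is φ(257) / ord(236) = 256 / 128 = 2.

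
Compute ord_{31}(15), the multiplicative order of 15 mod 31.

Since 15 ∈ (Z/31Z)^×, its order divides φ(31) = 31 − 1 = 30 = 2 · 3 · 5.
Divisors of 30: 1, 2, 3, 5, 6, 10, 15, 30.
Compute 15^d (mod 31) for the divisors d until we hit 1:
15^1 ≡ 15 (mod 31)
15^2 ≡ 8 (mod 31)
15^3 ≡ 27 (mod 31)
15^5 ≡ 30 (mod 31)
15^6 ≡ 16 (mod 31)
15^10 ≡ 1 (mod 31) ✓
The smallest such exponent is 10, so the order of 15 is 10.

10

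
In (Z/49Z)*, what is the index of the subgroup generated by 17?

1

Since 17 ∈ (Z/49Z)^×, its order divides φ(49) = φ(7^2) = 7·(7−1) = 42 = 2 · 3 · 7.
Divisors of 42: 1, 2, 3, 6, 7, 14, 21, 42.
Evaluate successive powers at the divisors of 42:
17^1 ≡ 17
17^2 ≡ 44
17^3 ≡ 13
17^6 ≡ 22
17^7 ≡ 31
17^14 ≡ 30
17^21 ≡ 48
17^42 ≡ 1
Thus |⟨17⟩| = ord(17) = 42.
Index = |(Z/49Z)^×| / |⟨17⟩| = 42 / 42 = 1.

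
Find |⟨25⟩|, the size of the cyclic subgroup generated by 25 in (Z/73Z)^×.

36

The order of 25 must divide φ(73) = 73 − 1 = 72 = 2^3 · 3^2.
Divisors of 72: 1, 2, 3, 4, 6, 8, 9, 12, 18, 24, 36, 72.
Compute 25^d (mod 73) for the divisors d until we hit 1:
25^1 ≡ 25
25^2 ≡ 41
25^3 ≡ 3
25^4 ≡ 2
25^6 ≡ 9
25^8 ≡ 4
25^9 ≡ 27
25^12 ≡ 8
25^18 ≡ 72
25^24 ≡ 64
25^36 ≡ 1
So ord_73(25) = 36.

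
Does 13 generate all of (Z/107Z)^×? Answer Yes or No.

φ(107) = 107 − 1 = 106 = 2 · 53.
13 is a primitive root mod 107 iff 13^(φ(107)/q) ≢ 1 for every prime q | φ(107), i.e. q ∈ {2, 53}.
13^53 ≡ 1 (mod 107)  [q = 2: ≡ 1 ✗]
13^2 ≡ 62 (mod 107)  [q = 53: ≢ 1 ✓]
The check at q = 2 fails, so 13 generates a proper subgroup.

No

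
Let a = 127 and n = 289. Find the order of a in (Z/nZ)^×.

Since 127 ∈ (Z/289Z)^×, its order divides φ(289) = φ(17^2) = 17·(17−1) = 272 = 2^4 · 17.
Divisors of 272: 1, 2, 4, 8, 16, 17, 34, 68, 136, 272.
Check 127^d mod 289 for each divisor in increasing order:
127^1 ≡ 127 (mod 289)
127^2 ≡ 234 (mod 289)
127^4 ≡ 135 (mod 289)
127^8 ≡ 18 (mod 289)
127^16 ≡ 35 (mod 289)
127^17 ≡ 110 (mod 289)
127^34 ≡ 251 (mod 289)
127^68 ≡ 288 (mod 289)
127^136 ≡ 1 (mod 289) ✓
Therefore the multiplicative order of 127 modulo 289 is 136.

136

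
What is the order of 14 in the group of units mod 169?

13

ord(14) | φ(169) = φ(13^2) = 13·(13−1) = 156 = 2^2 · 3 · 13.
Divisors of 156: 1, 2, 3, 4, 6, 12, 13, 26, 39, 52, 78, 156.
Test each divisor d:
14^1 ≡ 14 (mod 169)
14^2 ≡ 27 (mod 169)
14^3 ≡ 40 (mod 169)
14^4 ≡ 53 (mod 169)
14^6 ≡ 79 (mod 169)
14^12 ≡ 157 (mod 169)
14^13 ≡ 1 (mod 169) ✓
The smallest such exponent is 13, so the order of 14 is 13.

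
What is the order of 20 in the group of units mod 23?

22

Since 20 ∈ (Z/23Z)^×, its order divides φ(23) = 23 − 1 = 22 = 2 · 11.
Divisors of 22: 1, 2, 11, 22.
Check 20^d mod 23 for each divisor in increasing order:
20^1 ≡ 20
20^2 ≡ 9
20^11 ≡ 22
20^22 ≡ 1
The smallest such exponent is 22, so the order of 20 is 22.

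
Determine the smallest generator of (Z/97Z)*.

5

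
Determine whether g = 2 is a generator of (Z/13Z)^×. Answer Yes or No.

Yes

φ(13) = 13 − 1 = 12 = 2^2 · 3.
An element g generates (Z/13Z)^× iff g^(12/q) ≢ 1 (mod 13) for each prime q ∈ {2, 3}.
2^6 ≡ 12 (mod 13)  [q = 2: ≢ 1 ✓]
2^4 ≡ 3 (mod 13)  [q = 3: ≢ 1 ✓]
None equal 1, so ord_13(2) = 12: 2 is a primitive root.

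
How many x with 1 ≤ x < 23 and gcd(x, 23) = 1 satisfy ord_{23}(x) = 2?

1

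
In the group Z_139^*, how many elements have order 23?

φ(139) = 139 − 1 = 138 = 2 · 3 · 23.
(Z/139Z)^× is cyclic (|G| = 138); a cyclic group of order m has exactly φ(d) elements of each order d | m, and none otherwise.
23 | 138, and φ(23) = 23 − 1 = 22.

22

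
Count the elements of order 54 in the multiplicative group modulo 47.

0

φ(47) = 47 − 1 = 46 = 2 · 23.
(Z/47Z)^× is cyclic (|G| = 46); a cyclic group of order m has exactly φ(d) elements of each order d | m, and none otherwise.
Since 54 ∤ 46, the count is 0.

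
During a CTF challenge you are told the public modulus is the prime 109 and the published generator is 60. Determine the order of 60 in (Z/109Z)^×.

54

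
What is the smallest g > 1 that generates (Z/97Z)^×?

φ(97) = 97 − 1 = 96 = 2^5 · 3.
Test candidates g = 2, 3, … against the prime factors q ∈ {2, 3} of φ(97): g is a generator iff g^(96/q) ≢ 1 for every such q.
g = 2: 2^48 ≡ 1 — hits 1, so not a primitive root.
g = 3: 3^48 ≡ 1 — hits 1, so not a primitive root.
g = 4: 4^48 ≡ 1 — hits 1, so not a primitive root.
g = 5: 5^48 ≡ 96; 5^32 ≡ 35 — none is 1, so 5 is a primitive root.
So 5 is the smallest generator of (Z/97Z)^×.

5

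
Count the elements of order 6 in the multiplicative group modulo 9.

2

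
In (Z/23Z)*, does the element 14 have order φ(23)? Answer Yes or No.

Yes

φ(23) = 23 − 1 = 22 = 2 · 11.
It suffices to check that the order of 14 is not a proper divisor of 22: compute 14^(22/q) for q ∈ {2, 11}.
14^11 ≡ 22 (mod 23)  [q = 2: ≢ 1 ✓]
14^2 ≡ 12 (mod 23)  [q = 11: ≢ 1 ✓]
All checks pass, so 14 has order 22 and is a primitive root modulo 23.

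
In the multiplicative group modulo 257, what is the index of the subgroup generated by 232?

2

The order of 232 must divide φ(257) = 257 − 1 = 256 = 2^8.
Divisors of 256: 1, 2, 4, 8, 16, 32, 64, 128, 256.
Check 232^d mod 257 for each divisor in increasing order:
232^1 ≡ 232
232^2 ≡ 111
232^4 ≡ 242
232^8 ≡ 225
232^16 ≡ 253
232^32 ≡ 16
232^64 ≡ 256
232^128 ≡ 1
The order of 232 is 128, so the subgroup it generates has 128 elements.
[(Z/257Z)^× : ⟨232⟩] = 256/128 = 2.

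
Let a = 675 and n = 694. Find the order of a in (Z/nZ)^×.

173

The order of 675 must divide φ(694) = φ(2)·φ(347) = 1·346 = 346 = 2 · 173.
Divisors of 346: 1, 2, 173, 346.
Evaluate successive powers at the divisors of 346:
675^1 ≡ 675
675^2 ≡ 361
675^173 ≡ 1
So ord_694(675) = 173.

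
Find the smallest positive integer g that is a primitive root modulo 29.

φ(29) = 29 − 1 = 28 = 2^2 · 7.
Test candidates g = 2, 3, … against the prime factors q ∈ {2, 7} of φ(29): g is a generator iff g^(28/q) ≢ 1 for every such q.
g = 2: 2^14 ≡ 28; 2^4 ≡ 16 — none is 1, so 2 is a primitive root.
Hence the least primitive root of 29 is 2.

2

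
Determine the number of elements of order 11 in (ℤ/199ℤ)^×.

φ(199) = 199 − 1 = 198 = 2 · 3^2 · 11.
In a cyclic group of order 198, there are φ(d) elements of order d for each divisor d of 198, and zero for non-divisors.
11 | 198, and φ(11) = 11 − 1 = 10.

10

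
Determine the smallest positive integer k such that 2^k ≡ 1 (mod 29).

28

ord(2) | φ(29) = 29 − 1 = 28 = 2^2 · 7.
Divisors of 28: 1, 2, 4, 7, 14, 28.
Evaluate successive powers at the divisors of 28:
2^1 ≡ 2 (mod 29)
2^2 ≡ 4 (mod 29)
2^4 ≡ 16 (mod 29)
2^7 ≡ 12 (mod 29)
2^14 ≡ 28 (mod 29)
2^28 ≡ 1 (mod 29) ✓
Therefore the multiplicative order of 2 modulo 29 is 28.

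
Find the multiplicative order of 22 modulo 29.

14

The order of 22 must divide φ(29) = 29 − 1 = 28 = 2^2 · 7.
Divisors of 28: 1, 2, 4, 7, 14, 28.
Compute 22^d (mod 29) for the divisors d until we hit 1:
22^1 ≡ 22 (mod 29)
22^2 ≡ 20 (mod 29)
22^4 ≡ 23 (mod 29)
22^7 ≡ 28 (mod 29)
22^14 ≡ 1 (mod 29) ✓
So ord_29(22) = 14.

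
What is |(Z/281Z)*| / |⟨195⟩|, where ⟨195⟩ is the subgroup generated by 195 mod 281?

ord(195) | φ(281) = 281 − 1 = 280 = 2^3 · 5 · 7.
Divisors of 280: 1, 2, 4, 5, 7, 8, 10, 14, 20, 28, 35, 40, 56, 70, 140, 280.
Compute 195^d (mod 281) for the divisors d until we hit 1:
195^1 ≡ 195
195^2 ≡ 90
195^4 ≡ 232
195^5 ≡ 280
195^7 ≡ 191
195^8 ≡ 153
195^10 ≡ 1
Thus |⟨195⟩| = ord(195) = 10.
[(Z/281Z)^× : ⟨195⟩] = 280/10 = 28.

28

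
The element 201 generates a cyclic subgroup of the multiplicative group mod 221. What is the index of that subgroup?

The order of 201 must divide φ(221) = φ(13·17) = (13−1)·(17−1) = 12·16 = 192 = 2^6 · 3.
Divisors of 192: 1, 2, 3, 4, 6, 8, 12, 16, 24, 32, 48, 64, 96, 192.
Compute 201^d (mod 221) for the divisors d until we hit 1:
201^1 ≡ 201 (mod 221)
201^2 ≡ 179 (mod 221)
201^3 ≡ 177 (mod 221)
201^4 ≡ 217 (mod 221)
201^6 ≡ 168 (mod 221)
201^8 ≡ 16 (mod 221)
201^12 ≡ 157 (mod 221)
201^16 ≡ 35 (mod 221)
201^24 ≡ 118 (mod 221)
201^32 ≡ 120 (mod 221)
201^48 ≡ 1 (mod 221) ✓
The order of 201 is 48, so the subgroup it generates has 48 elements.
The index is φ(221) / ord(201) = 192 / 48 = 4.

4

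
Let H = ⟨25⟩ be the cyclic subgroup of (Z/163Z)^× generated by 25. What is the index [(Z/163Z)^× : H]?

By Lagrange's theorem, ord_163(25) divides φ(163) = 163 − 1 = 162 = 2 · 3^4.
Divisors of 162: 1, 2, 3, 6, 9, 18, 27, 54, 81, 162.
Test each divisor d:
25^1 ≡ 25 (mod 163)
25^2 ≡ 136 (mod 163)
25^3 ≡ 140 (mod 163)
25^6 ≡ 40 (mod 163)
25^9 ≡ 58 (mod 163)
25^18 ≡ 104 (mod 163)
25^27 ≡ 1 (mod 163) ✓
Thus |⟨25⟩| = ord(25) = 27.
[(Z/163Z)^× : ⟨25⟩] = 162/27 = 6.

6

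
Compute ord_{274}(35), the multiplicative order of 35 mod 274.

By Lagrange's theorem, ord_274(35) divides φ(274) = φ(2)·φ(137) = 1·136 = 136 = 2^3 · 17.
Divisors of 136: 1, 2, 4, 8, 17, 34, 68, 136.
Compute 35^d (mod 274) for the divisors d until we hit 1:
35^1 ≡ 35 (mod 274)
35^2 ≡ 129 (mod 274)
35^4 ≡ 201 (mod 274)
35^8 ≡ 123 (mod 274)
35^17 ≡ 147 (mod 274)
35^34 ≡ 237 (mod 274)
35^68 ≡ 273 (mod 274)
35^136 ≡ 1 (mod 274) ✓
Hence ord(35) = 136.

136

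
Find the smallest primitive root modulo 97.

φ(97) = 97 − 1 = 96 = 2^5 · 3.
Test candidates g = 2, 3, … against the prime factors q ∈ {2, 3} of φ(97): g is a generator iff g^(96/q) ≢ 1 for every such q.
g = 2: 2^48 ≡ 1 — hits 1, so not a primitive root.
g = 3: 3^48 ≡ 1 — hits 1, so not a primitive root.
g = 4: 4^48 ≡ 1 — hits 1, so not a primitive root.
g = 5: 5^48 ≡ 96; 5^32 ≡ 35 — none is 1, so 5 is a primitive root.
So 5 is the smallest generator of (Z/97Z)^×.

5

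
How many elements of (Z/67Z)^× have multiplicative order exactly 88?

0

φ(67) = 67 − 1 = 66 = 2 · 3 · 11.
(Z/67Z)^× is cyclic (|G| = 66); a cyclic group of order m has exactly φ(d) elements of each order d | m, and none otherwise.
Since 88 ∤ 66, the count is 0.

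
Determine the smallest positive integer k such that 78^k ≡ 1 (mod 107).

106

The order of 78 must divide φ(107) = 107 − 1 = 106 = 2 · 53.
Divisors of 106: 1, 2, 53, 106.
Check 78^d mod 107 for each divisor in increasing order:
78^1 ≡ 78
78^2 ≡ 92
78^53 ≡ 106
78^106 ≡ 1
Therefore the multiplicative order of 78 modulo 107 is 106.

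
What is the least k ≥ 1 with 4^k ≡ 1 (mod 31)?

By Lagrange's theorem, ord_31(4) divides φ(31) = 31 − 1 = 30 = 2 · 3 · 5.
Divisors of 30: 1, 2, 3, 5, 6, 10, 15, 30.
Evaluate successive powers at the divisors of 30:
4^1 ≡ 4 (mod 31)
4^2 ≡ 16 (mod 31)
4^3 ≡ 2 (mod 31)
4^5 ≡ 1 (mod 31) ✓
So ord_31(4) = 5.

5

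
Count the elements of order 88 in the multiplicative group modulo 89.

φ(89) = 89 − 1 = 88 = 2^3 · 11.
Since (Z/89Z)^× is cyclic of order 88, the number of elements of order d is φ(d) when d | 88 and 0 otherwise.
88 = 2^3 · 11 divides 88, and φ(88) = 40.

40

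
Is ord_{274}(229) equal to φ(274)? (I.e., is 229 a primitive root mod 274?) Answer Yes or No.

Yes

φ(274) = φ(2)·φ(137) = 1·136 = 136 = 2^3 · 17.
An element g generates (Z/274Z)^× iff g^(136/q) ≢ 1 (mod 274) for each prime q ∈ {2, 17}.
229^68 ≡ 273 (mod 274)  [q = 2: ≢ 1 ✓]
229^8 ≡ 193 (mod 274)  [q = 17: ≢ 1 ✓]
All checks pass, so 229 has order 136 and is a primitive root modulo 274.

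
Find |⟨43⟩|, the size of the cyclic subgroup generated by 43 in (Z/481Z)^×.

By Lagrange's theorem, ord_481(43) divides φ(481) = φ(13·37) = (13−1)·(37−1) = 12·36 = 432 = 2^4 · 3^3.
Divisors of 432: 1, 2, 3, 4, 6, 8, 9, 12, 16, 18, 24, 27, 36, 48, 54, 72, 108, 144, 216, 432.
Test each divisor d:
43^1 ≡ 43 (mod 481)
43^2 ≡ 406 (mod 481)
43^3 ≡ 142 (mod 481)
43^4 ≡ 334 (mod 481)
43^6 ≡ 443 (mod 481)
43^8 ≡ 445 (mod 481)
43^9 ≡ 376 (mod 481)
43^12 ≡ 1 (mod 481) ✓
So ord_481(43) = 12.

12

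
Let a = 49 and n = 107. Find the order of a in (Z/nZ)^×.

By Lagrange's theorem, ord_107(49) divides φ(107) = 107 − 1 = 106 = 2 · 53.
Divisors of 106: 1, 2, 53, 106.
Compute 49^d (mod 107) for the divisors d until we hit 1:
49^1 ≡ 49
49^2 ≡ 47
49^53 ≡ 1
The smallest such exponent is 53, so the order of 49 is 53.

53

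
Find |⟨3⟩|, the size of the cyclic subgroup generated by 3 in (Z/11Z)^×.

5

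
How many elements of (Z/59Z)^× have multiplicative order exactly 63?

φ(59) = 59 − 1 = 58 = 2 · 29.
In a cyclic group of order 58, there are φ(d) elements of order d for each divisor d of 58, and zero for non-divisors.
Here 58 is not a multiple of 63, so there are no elements of order 63.

0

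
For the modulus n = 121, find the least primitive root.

φ(121) = φ(11^2) = 11·(11−1) = 110 = 2 · 5 · 11.
Test candidates g = 2, 3, … against the prime factors q ∈ {2, 5, 11} of φ(121): g is a generator iff g^(110/q) ≢ 1 for every such q.
g = 2: 2^55 ≡ 120; 2^22 ≡ 81; 2^10 ≡ 56 — none is 1, so 2 is a primitive root.
Hence the least primitive root of 121 is 2.

2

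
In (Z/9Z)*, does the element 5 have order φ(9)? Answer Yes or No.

φ(9) = φ(3^2) = 3·(3−1) = 6 = 2 · 3.
It suffices to check that the order of 5 is not a proper divisor of 6: compute 5^(6/q) for q ∈ {2, 3}.
5^3 ≡ 8 (mod 9)  [q = 2: ≢ 1 ✓]
5^2 ≡ 7 (mod 9)  [q = 3: ≢ 1 ✓]
Every test exponent gives a nontrivial residue, hence 5 generates the full group.

Yes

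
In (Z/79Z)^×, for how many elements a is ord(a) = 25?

0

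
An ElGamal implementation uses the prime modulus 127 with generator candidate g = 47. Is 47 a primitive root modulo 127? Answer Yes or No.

No

φ(127) = 127 − 1 = 126 = 2 · 3^2 · 7.
47 is a primitive root mod 127 iff 47^(φ(127)/q) ≢ 1 for every prime q | φ(127), i.e. q ∈ {2, 3, 7}.
47^63 ≡ 1 (mod 127)  [q = 2: ≡ 1 ✗]
47^42 ≡ 1 (mod 127)  [q = 3: ≡ 1 ✗]
47^18 ≡ 2 (mod 127)  [q = 7: ≢ 1 ✓]
47^63 ≡ 1 shows ord(47) | 63, strictly less than φ(127); not a primitive root.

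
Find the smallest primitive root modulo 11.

2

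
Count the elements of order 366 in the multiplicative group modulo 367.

φ(367) = 367 − 1 = 366 = 2 · 3 · 61.
Since (Z/367Z)^× is cyclic of order 366, the number of elements of order d is φ(d) when d | 366 and 0 otherwise.
366 = 2 · 3 · 61 divides 366, and φ(366) = 120.

120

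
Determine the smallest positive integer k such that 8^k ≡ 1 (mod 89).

11

Since 8 ∈ (Z/89Z)^×, its order divides φ(89) = 89 − 1 = 88 = 2^3 · 11.
Divisors of 88: 1, 2, 4, 8, 11, 22, 44, 88.
Test each divisor d:
8^1 ≡ 8 (mod 89)
8^2 ≡ 64 (mod 89)
8^4 ≡ 2 (mod 89)
8^8 ≡ 4 (mod 89)
8^11 ≡ 1 (mod 89) ✓
Therefore the multiplicative order of 8 modulo 89 is 11.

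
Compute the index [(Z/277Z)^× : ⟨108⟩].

6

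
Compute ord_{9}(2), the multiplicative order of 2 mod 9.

The order of 2 must divide φ(9) = φ(3^2) = 3·(3−1) = 6 = 2 · 3.
Divisors of 6: 1, 2, 3, 6.
Compute 2^d (mod 9) for the divisors d until we hit 1:
2^1 ≡ 2 (mod 9)
2^2 ≡ 4 (mod 9)
2^3 ≡ 8 (mod 9)
2^6 ≡ 1 (mod 9) ✓
So ord_9(2) = 6.

6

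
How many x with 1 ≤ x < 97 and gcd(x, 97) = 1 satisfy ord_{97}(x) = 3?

φ(97) = 97 − 1 = 96 = 2^5 · 3.
In a cyclic group of order 96, there are φ(d) elements of order d for each divisor d of 96, and zero for non-divisors.
3 | 96, and φ(3) = 3 − 1 = 2.

2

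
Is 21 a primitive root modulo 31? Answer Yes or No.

Yes

φ(31) = 31 − 1 = 30 = 2 · 3 · 5.
21 is a primitive root mod 31 iff 21^(φ(31)/q) ≢ 1 for every prime q | φ(31), i.e. q ∈ {2, 3, 5}.
21^15 ≡ 30 (mod 31)  [q = 2: ≢ 1 ✓]
21^10 ≡ 5 (mod 31)  [q = 3: ≢ 1 ✓]
21^6 ≡ 2 (mod 31)  [q = 5: ≢ 1 ✓]
Every test exponent gives a nontrivial residue, hence 21 generates the full group.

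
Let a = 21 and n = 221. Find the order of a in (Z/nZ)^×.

4

ord(21) | φ(221) = φ(13·17) = (13−1)·(17−1) = 12·16 = 192 = 2^6 · 3.
Divisors of 192: 1, 2, 3, 4, 6, 8, 12, 16, 24, 32, 48, 64, 96, 192.
Compute 21^d (mod 221) for the divisors d until we hit 1:
21^1 ≡ 21 (mod 221)
21^2 ≡ 220 (mod 221)
21^3 ≡ 200 (mod 221)
21^4 ≡ 1 (mod 221) ✓
The smallest such exponent is 4, so the order of 21 is 4.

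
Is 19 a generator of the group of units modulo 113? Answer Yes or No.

Yes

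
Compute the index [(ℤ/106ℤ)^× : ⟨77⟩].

4

Since 77 ∈ (Z/106Z)^×, its order divides φ(106) = φ(2)·φ(53) = 1·52 = 52 = 2^2 · 13.
Divisors of 52: 1, 2, 4, 13, 26, 52.
Evaluate successive powers at the divisors of 52:
77^1 ≡ 77
77^2 ≡ 99
77^4 ≡ 49
77^13 ≡ 1
So ord_106(77) = 13, hence |⟨77⟩| = 13.
[(Z/106Z)^× : ⟨77⟩] = 52/13 = 4.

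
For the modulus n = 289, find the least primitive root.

3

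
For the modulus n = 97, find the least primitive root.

φ(97) = 97 − 1 = 96 = 2^5 · 3.
Test candidates g = 2, 3, … against the prime factors q ∈ {2, 3} of φ(97): g is a generator iff g^(96/q) ≢ 1 for every such q.
g = 2: 2^48 ≡ 1 — hits 1, so not a primitive root.
g = 3: 3^48 ≡ 1 — hits 1, so not a primitive root.
g = 4: 4^48 ≡ 1 — hits 1, so not a primitive root.
g = 5: 5^48 ≡ 96; 5^32 ≡ 35 — none is 1, so 5 is a primitive root.
Hence the least primitive root of 97 is 5.

5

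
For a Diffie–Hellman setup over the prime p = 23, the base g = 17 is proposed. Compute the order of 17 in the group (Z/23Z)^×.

22

The order of 17 must divide φ(23) = 23 − 1 = 22 = 2 · 11.
Divisors of 22: 1, 2, 11, 22.
Compute 17^d (mod 23) for the divisors d until we hit 1:
17^1 ≡ 17 (mod 23)
17^2 ≡ 13 (mod 23)
17^11 ≡ 22 (mod 23)
17^22 ≡ 1 (mod 23) ✓
The smallest such exponent is 22, so the order of 17 is 22.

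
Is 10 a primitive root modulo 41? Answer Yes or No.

No

φ(41) = 41 − 1 = 40 = 2^3 · 5.
10 is a primitive root mod 41 iff 10^(φ(41)/q) ≢ 1 for every prime q | φ(41), i.e. q ∈ {2, 5}.
10^20 ≡ 1 (mod 41)  [q = 2: ≡ 1 ✗]
10^8 ≡ 16 (mod 41)  [q = 5: ≢ 1 ✓]
10^20 ≡ 1 shows ord(10) | 20, strictly less than φ(41); not a primitive root.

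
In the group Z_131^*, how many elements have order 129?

φ(131) = 131 − 1 = 130 = 2 · 5 · 13.
(Z/131Z)^× is cyclic (|G| = 130); a cyclic group of order m has exactly φ(d) elements of each order d | m, and none otherwise.
Here 130 is not a multiple of 129, so there are no elements of order 129.

0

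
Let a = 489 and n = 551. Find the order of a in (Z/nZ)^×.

The order of 489 must divide φ(551) = φ(19·29) = (19−1)·(29−1) = 18·28 = 504 = 2^3 · 3^2 · 7.
Divisors of 504: 1, 2, 3, 4, 6, 7, 8, 9, 12, 14, 18, 21, 24, 28, 36, 42, 56, 63, 72, 84, 126, 168, 252, 504.
Test each divisor d:
489^1 ≡ 489
489^2 ≡ 538
489^3 ≡ 255
489^4 ≡ 169
489^6 ≡ 7
489^7 ≡ 117
489^8 ≡ 460
489^9 ≡ 132
489^12 ≡ 49
489^14 ≡ 465
489^18 ≡ 343
489^21 ≡ 407
489^24 ≡ 197
489^28 ≡ 233
489^36 ≡ 286
489^42 ≡ 349
489^56 ≡ 291
489^63 ≡ 436
489^72 ≡ 248
489^84 ≡ 30
489^126 ≡ 1
Hence ord(489) = 126.

126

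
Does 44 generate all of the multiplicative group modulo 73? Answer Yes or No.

Yes

φ(73) = 73 − 1 = 72 = 2^3 · 3^2.
44 is a primitive root mod 73 iff 44^(φ(73)/q) ≢ 1 for every prime q | φ(73), i.e. q ∈ {2, 3}.
44^36 ≡ 72 (mod 73)  [q = 2: ≢ 1 ✓]
44^24 ≡ 64 (mod 73)  [q = 3: ≢ 1 ✓]
None equal 1, so ord_73(44) = 72: 44 is a primitive root.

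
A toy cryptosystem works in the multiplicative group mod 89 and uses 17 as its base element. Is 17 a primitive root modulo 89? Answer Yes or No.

No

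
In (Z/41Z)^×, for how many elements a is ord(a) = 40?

16

φ(41) = 41 − 1 = 40 = 2^3 · 5.
In a cyclic group of order 40, there are φ(d) elements of order d for each divisor d of 40, and zero for non-divisors.
40 = 2^3 · 5 divides 40, and φ(40) = 16.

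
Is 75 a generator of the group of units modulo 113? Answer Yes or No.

φ(113) = 113 − 1 = 112 = 2^4 · 7.
75 is a primitive root mod 113 iff 75^(φ(113)/q) ≢ 1 for every prime q | φ(113), i.e. q ∈ {2, 7}.
75^56 ≡ 112 (mod 113)  [q = 2: ≢ 1 ✓]
75^16 ≡ 30 (mod 113)  [q = 7: ≢ 1 ✓]
None equal 1, so ord_113(75) = 112: 75 is a primitive root.

Yes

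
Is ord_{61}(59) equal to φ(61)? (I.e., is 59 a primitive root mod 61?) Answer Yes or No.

Yes

φ(61) = 61 − 1 = 60 = 2^2 · 3 · 5.
An element g generates (Z/61Z)^× iff g^(60/q) ≢ 1 (mod 61) for each prime q ∈ {2, 3, 5}.
59^30 ≡ 60 (mod 61)  [q = 2: ≢ 1 ✓]
59^20 ≡ 47 (mod 61)  [q = 3: ≢ 1 ✓]
59^12 ≡ 9 (mod 61)  [q = 5: ≢ 1 ✓]
Every test exponent gives a nontrivial residue, hence 59 generates the full group.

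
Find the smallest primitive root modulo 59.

φ(59) = 59 − 1 = 58 = 2 · 29.
g is a primitive root iff g^(58/q) ≢ 1 (mod 59) for each prime q ∈ {2, 29}.
g = 2: 2^29 ≡ 58; 2^2 ≡ 4 — none is 1, so 2 is a primitive root.
Hence the least primitive root of 59 is 2.

2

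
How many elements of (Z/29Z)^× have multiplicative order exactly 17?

φ(29) = 29 − 1 = 28 = 2^2 · 7.
Since (Z/29Z)^× is cyclic of order 28, the number of elements of order d is φ(d) when d | 28 and 0 otherwise.
Here 28 is not a multiple of 17, so there are no elements of order 17.

0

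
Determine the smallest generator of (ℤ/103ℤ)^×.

φ(103) = 103 − 1 = 102 = 2 · 3 · 17.
Test candidates g = 2, 3, … against the prime factors q ∈ {2, 3, 17} of φ(103): g is a generator iff g^(102/q) ≢ 1 for every such q.
g = 2: 2^51 ≡ 1 — hits 1, so not a primitive root.
g = 3: 3^51 ≡ 102; 3^34 ≡ 1 — hits 1, so not a primitive root.
g = 4: 4^51 ≡ 1 — hits 1, so not a primitive root.
g = 5: 5^51 ≡ 102; 5^34 ≡ 56; 5^6 ≡ 72 — none is 1, so 5 is a primitive root.
So 5 is the smallest generator of (Z/103Z)^×.

5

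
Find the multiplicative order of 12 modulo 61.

15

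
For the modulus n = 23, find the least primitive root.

5

φ(23) = 23 − 1 = 22 = 2 · 11.
Test candidates g = 2, 3, … against the prime factors q ∈ {2, 11} of φ(23): g is a generator iff g^(22/q) ≢ 1 for every such q.
g = 2: 2^11 ≡ 1 — hits 1, so not a primitive root.
g = 3: 3^11 ≡ 1 — hits 1, so not a primitive root.
g = 4: 4^11 ≡ 1 — hits 1, so not a primitive root.
g = 5: 5^11 ≡ 22; 5^2 ≡ 2 — none is 1, so 5 is a primitive root.
The smallest primitive root modulo 23 is 5.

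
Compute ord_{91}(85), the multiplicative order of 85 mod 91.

By Lagrange's theorem, ord_91(85) divides φ(91) = φ(7·13) = (7−1)·(13−1) = 6·12 = 72 = 2^3 · 3^2.
Divisors of 72: 1, 2, 3, 4, 6, 8, 9, 12, 18, 24, 36, 72.
Compute 85^d (mod 91) for the divisors d until we hit 1:
85^1 ≡ 85
85^2 ≡ 36
85^3 ≡ 57
85^4 ≡ 22
85^6 ≡ 64
85^8 ≡ 29
85^9 ≡ 8
85^12 ≡ 1
Hence ord(85) = 12.

12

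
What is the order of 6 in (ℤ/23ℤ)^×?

11

Since 6 ∈ (Z/23Z)^×, its order divides φ(23) = 23 − 1 = 22 = 2 · 11.
Divisors of 22: 1, 2, 11, 22.
Test each divisor d:
6^1 ≡ 6
6^2 ≡ 13
6^11 ≡ 1
Hence ord(6) = 11.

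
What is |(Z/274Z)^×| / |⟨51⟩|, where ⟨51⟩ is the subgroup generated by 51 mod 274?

1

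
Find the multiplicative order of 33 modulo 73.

72

By Lagrange's theorem, ord_73(33) divides φ(73) = 73 − 1 = 72 = 2^3 · 3^2.
Divisors of 72: 1, 2, 3, 4, 6, 8, 9, 12, 18, 24, 36, 72.
Check 33^d mod 73 for each divisor in increasing order:
33^1 ≡ 33
33^2 ≡ 67
33^3 ≡ 21
33^4 ≡ 36
33^6 ≡ 3
33^8 ≡ 55
33^9 ≡ 63
33^12 ≡ 9
33^18 ≡ 27
33^24 ≡ 8
33^36 ≡ 72
33^72 ≡ 1
Therefore the multiplicative order of 33 modulo 73 is 72.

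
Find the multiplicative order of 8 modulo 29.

28

Since 8 ∈ (Z/29Z)^×, its order divides φ(29) = 29 − 1 = 28 = 2^2 · 7.
Divisors of 28: 1, 2, 4, 7, 14, 28.
Check 8^d mod 29 for each divisor in increasing order:
8^1 ≡ 8 (mod 29)
8^2 ≡ 6 (mod 29)
8^4 ≡ 7 (mod 29)
8^7 ≡ 17 (mod 29)
8^14 ≡ 28 (mod 29)
8^28 ≡ 1 (mod 29) ✓
Therefore the multiplicative order of 8 modulo 29 is 28.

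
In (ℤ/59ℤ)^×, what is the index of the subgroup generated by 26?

2

ord(26) | φ(59) = 59 − 1 = 58 = 2 · 29.
Divisors of 58: 1, 2, 29, 58.
Test each divisor d:
26^1 ≡ 26 (mod 59)
26^2 ≡ 27 (mod 59)
26^29 ≡ 1 (mod 59) ✓
So ord_59(26) = 29, hence |⟨26⟩| = 29.
The index is φ(59) / ord(26) = 58 / 29 = 2.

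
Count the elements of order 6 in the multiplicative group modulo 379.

φ(379) = 379 − 1 = 378 = 2 · 3^3 · 7.
In a cyclic group of order 378, there are φ(d) elements of order d for each divisor d of 378, and zero for non-divisors.
6 = 2 · 3 divides 378, and φ(6) = 2.

2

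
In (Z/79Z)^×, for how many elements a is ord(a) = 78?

24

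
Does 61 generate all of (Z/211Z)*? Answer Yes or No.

φ(211) = 211 − 1 = 210 = 2 · 3 · 5 · 7.
An element g generates (Z/211Z)^× iff g^(210/q) ≢ 1 (mod 211) for each prime q ∈ {2, 3, 5, 7}.
61^105 ≡ 210 (mod 211)  [q = 2: ≢ 1 ✓]
61^70 ≡ 14 (mod 211)  [q = 3: ≢ 1 ✓]
61^42 ≡ 188 (mod 211)  [q = 5: ≢ 1 ✓]
61^30 ≡ 1 (mod 211)  [q = 7: ≡ 1 ✗]
61^30 ≡ 1 shows ord(61) | 30, strictly less than φ(211); not a primitive root.

No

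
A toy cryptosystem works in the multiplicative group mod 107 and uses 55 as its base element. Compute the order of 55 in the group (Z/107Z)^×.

106

Since 55 ∈ (Z/107Z)^×, its order divides φ(107) = 107 − 1 = 106 = 2 · 53.
Divisors of 106: 1, 2, 53, 106.
Check 55^d mod 107 for each divisor in increasing order:
55^1 ≡ 55
55^2 ≡ 29
55^53 ≡ 106
55^106 ≡ 1
Therefore the multiplicative order of 55 modulo 107 is 106.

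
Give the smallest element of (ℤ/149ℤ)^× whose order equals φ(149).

φ(149) = 149 − 1 = 148 = 2^2 · 37.
g is a primitive root iff g^(148/q) ≢ 1 (mod 149) for each prime q ∈ {2, 37}.
g = 2: 2^74 ≡ 148; 2^4 ≡ 16 — none is 1, so 2 is a primitive root.
The smallest primitive root modulo 149 is 2.

2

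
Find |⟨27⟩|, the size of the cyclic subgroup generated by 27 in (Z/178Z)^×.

88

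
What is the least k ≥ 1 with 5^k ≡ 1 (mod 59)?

29

The order of 5 must divide φ(59) = 59 − 1 = 58 = 2 · 29.
Divisors of 58: 1, 2, 29, 58.
Test each divisor d:
5^1 ≡ 5
5^2 ≡ 25
5^29 ≡ 1
So ord_59(5) = 29.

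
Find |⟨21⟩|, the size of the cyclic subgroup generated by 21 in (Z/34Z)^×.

By Lagrange's theorem, ord_34(21) divides φ(34) = φ(2)·φ(17) = 1·16 = 16 = 2^4.
Divisors of 16: 1, 2, 4, 8, 16.
Test each divisor d:
21^1 ≡ 21 (mod 34)
21^2 ≡ 33 (mod 34)
21^4 ≡ 1 (mod 34) ✓
Hence ord(21) = 4.

4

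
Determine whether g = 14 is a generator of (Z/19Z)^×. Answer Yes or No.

φ(19) = 19 − 1 = 18 = 2 · 3^2.
Test 14^(18/q) mod 19 for each prime factor q of 18:
14^9 ≡ 18 (mod 19)  [q = 2: ≢ 1 ✓]
14^6 ≡ 7 (mod 19)  [q = 3: ≢ 1 ✓]
None equal 1, so ord_19(14) = 18: 14 is a primitive root.

Yes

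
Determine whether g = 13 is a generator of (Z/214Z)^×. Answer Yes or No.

No

φ(214) = φ(2)·φ(107) = 1·106 = 106 = 2 · 53.
It suffices to check that the order of 13 is not a proper divisor of 106: compute 13^(106/q) for q ∈ {2, 53}.
13^53 ≡ 1 (mod 214)  [q = 2: ≡ 1 ✗]
13^2 ≡ 169 (mod 214)  [q = 53: ≢ 1 ✓]
The check at q = 2 fails, so 13 generates a proper subgroup.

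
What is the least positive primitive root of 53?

φ(53) = 53 − 1 = 52 = 2^2 · 13.
Test candidates g = 2, 3, … against the prime factors q ∈ {2, 13} of φ(53): g is a generator iff g^(52/q) ≢ 1 for every such q.
g = 2: 2^26 ≡ 52; 2^4 ≡ 16 — none is 1, so 2 is a primitive root.
Hence the least primitive root of 53 is 2.

2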